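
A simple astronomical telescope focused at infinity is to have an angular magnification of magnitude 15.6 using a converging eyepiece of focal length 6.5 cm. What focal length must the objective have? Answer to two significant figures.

|M| = f_obj/|f_eye|, so f_obj = |M| x |f_eye| = 15.6 x 6.5 = 101.400 cm.

100 cm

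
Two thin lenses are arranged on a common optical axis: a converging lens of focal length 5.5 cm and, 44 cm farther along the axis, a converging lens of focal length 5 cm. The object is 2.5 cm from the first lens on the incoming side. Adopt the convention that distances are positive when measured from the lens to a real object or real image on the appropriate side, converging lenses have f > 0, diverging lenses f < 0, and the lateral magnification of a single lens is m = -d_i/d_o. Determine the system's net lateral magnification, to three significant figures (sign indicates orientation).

-0.210

Lens 1: 1/d_i1 = 1/f_1 - 1/d_o1 = 1/5.5 - 1/2.5 = -0.21818 cm^-1, so d_i1 = -4.583 cm.
m_1 = -(-4.583)/2.5 = 1.8333.
With d_i1 < 0 the first image is virtual and lies on the object side; the object distance for lens 2 is d_o2 = 44 - (-4.583) = 48.583 cm.
Lens 2: 1/d_i2 = 1/f_2 - 1/d_o2 = 1/5 - 1/(48.583) = 0.17942 cm^-1, so d_i2 = 5.574 cm.
m_2 = -(5.574)/(48.583) = -0.1147.
The system's lateral magnification is m_1 m_2 = (1.8333)(-0.1147) = -0.2103.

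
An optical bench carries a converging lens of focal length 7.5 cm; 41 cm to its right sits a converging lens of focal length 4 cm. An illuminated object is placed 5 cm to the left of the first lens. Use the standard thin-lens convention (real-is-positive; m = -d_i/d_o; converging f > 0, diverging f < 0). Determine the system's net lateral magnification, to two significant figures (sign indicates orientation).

-0.23

Lens 1: 1/d_i1 = 1/f_1 - 1/d_o1 = 1/7.5 - 1/5 = -0.06667 cm^-1, so d_i1 = -15.000 cm.
m_1 = -(-15.000)/5 = 3.0000.
The intermediate image is virtual, 15.000 cm to the left of lens 1, so d_o2 = L - d_i1 = 41 - (-15.000) = 56.000 cm.
Lens 2: 1/d_i2 = 1/f_2 - 1/d_o2 = 1/4 - 1/(56.000) = 0.23214 cm^-1, so d_i2 = 4.308 cm.
m_2 = -(4.308)/(56.000) = -0.0769.
Overall magnification: m = m_1 m_2 = -0.2308.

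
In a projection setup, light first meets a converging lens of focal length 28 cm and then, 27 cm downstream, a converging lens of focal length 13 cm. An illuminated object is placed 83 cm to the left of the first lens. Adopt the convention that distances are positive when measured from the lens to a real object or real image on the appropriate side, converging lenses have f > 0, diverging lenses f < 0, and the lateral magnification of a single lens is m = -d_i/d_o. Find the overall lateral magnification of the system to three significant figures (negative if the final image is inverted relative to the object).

-0.234

Applying the thin-lens equation to the first lens, 1/28 = 1/83 + 1/d_i1, which gives d_i1 = 42.255 cm.
Its lateral magnification is m_1 = -d_i1/d_o1 = -(42.255)/83 = -0.5091.
Since 42.255 cm > 27 cm, the first image lies past the second lens and serves as a virtual object: d_o2 = L - d_i1 = -15.255 cm.
Applying the thin-lens equation again with f_2 = 13 cm and d_o2 = -15.255 cm gives d_i2 = 7.019 cm.
m_2 = -(7.019)/(-15.255) = 0.4601.
Overall magnification: m = m_1 m_2 = -0.2342.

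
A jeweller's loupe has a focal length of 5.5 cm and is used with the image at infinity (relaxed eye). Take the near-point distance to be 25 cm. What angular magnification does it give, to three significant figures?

4.55

M = D/f = 25/5.5 = 4.545.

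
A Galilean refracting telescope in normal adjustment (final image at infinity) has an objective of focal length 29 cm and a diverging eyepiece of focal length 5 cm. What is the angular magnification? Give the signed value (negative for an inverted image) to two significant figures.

M = -f_obj/f_eye = -29/(-5) = 5.800.

5.8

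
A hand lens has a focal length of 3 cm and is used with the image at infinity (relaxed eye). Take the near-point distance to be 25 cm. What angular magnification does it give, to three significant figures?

M = D/f = 25/3 = 8.333.

8.33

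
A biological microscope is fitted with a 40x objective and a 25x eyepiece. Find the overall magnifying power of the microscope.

1000

The overall magnification of a compound microscope is the product of the objective and eyepiece magnifications:
M = M_obj x M_eye = 40 x 25 = 1000.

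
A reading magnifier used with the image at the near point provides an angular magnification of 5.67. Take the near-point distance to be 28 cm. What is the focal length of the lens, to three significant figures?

6.00 cm

For the image at the near point, M = 1 + D/f.
f = D/(M - 1) = 28/(5.67 - 1) = 5.996 cm.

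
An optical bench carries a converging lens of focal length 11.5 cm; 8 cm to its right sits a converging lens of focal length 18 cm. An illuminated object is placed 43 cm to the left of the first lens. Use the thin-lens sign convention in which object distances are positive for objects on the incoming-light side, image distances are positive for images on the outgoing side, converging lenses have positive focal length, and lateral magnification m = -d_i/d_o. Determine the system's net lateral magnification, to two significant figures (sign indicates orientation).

Lens 1: 1/d_i1 = 1/f_1 - 1/d_o1 = 1/11.5 - 1/43 = 0.06370 cm^-1, so d_i1 = 15.698 cm.
m_1 = -(15.698)/43 = -0.3651.
This image would form 15.698 cm past lens 1, i.e. 7.698 cm beyond lens 2, so it is a virtual object for lens 2: d_o2 = 8 - 15.698 = -7.698 cm.
Lens 2: 1/d_i2 = 1/f_2 - 1/d_o2 = 1/18 - 1/(-7.698) = 0.18545 cm^-1, so d_i2 = 5.392 cm.
m_2 = -(5.392)/(-7.698) = 0.7004.
The system's lateral magnification is m_1 m_2 = (-0.3651)(0.7004) = -0.2557.

-0.26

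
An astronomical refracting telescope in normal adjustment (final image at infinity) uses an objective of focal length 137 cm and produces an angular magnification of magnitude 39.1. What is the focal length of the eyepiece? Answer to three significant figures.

|M| = f_obj/f_eye, so f_eye = f_obj/|M| = 137/39.1 = 3.504 cm.

3.50 cm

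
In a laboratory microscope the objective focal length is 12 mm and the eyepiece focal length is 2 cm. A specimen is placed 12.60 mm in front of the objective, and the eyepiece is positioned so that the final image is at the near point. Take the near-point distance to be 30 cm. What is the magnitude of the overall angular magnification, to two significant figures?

Convert to cm: f_obj = 12 mm = 1.2 cm; d_o = 12.60 mm = 1.26 cm.
Objective: 1/d_i = 1/f_obj - 1/d_o = 1/1.2 - 1/1.26 = 0.03968 cm^-1, so d_i = 25.200 cm.
m_obj = -d_i/d_o = -25.200/1.26 = -20.000.
Eyepiece angular magnification (image at near point): M_eye = 1 + D/f_e = 1 + 30/2 = 16.000.
Overall M = m_obj x M_eye = (-20.000)(16.000) = -320.00.
|M| = 320.00.

320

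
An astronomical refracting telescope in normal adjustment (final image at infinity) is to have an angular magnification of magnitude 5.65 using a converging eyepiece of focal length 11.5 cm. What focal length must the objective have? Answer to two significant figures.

|M| = f_obj/|f_eye|, so f_obj = |M| x |f_eye| = 5.65 x 11.5 = 64.975 cm.

65 cm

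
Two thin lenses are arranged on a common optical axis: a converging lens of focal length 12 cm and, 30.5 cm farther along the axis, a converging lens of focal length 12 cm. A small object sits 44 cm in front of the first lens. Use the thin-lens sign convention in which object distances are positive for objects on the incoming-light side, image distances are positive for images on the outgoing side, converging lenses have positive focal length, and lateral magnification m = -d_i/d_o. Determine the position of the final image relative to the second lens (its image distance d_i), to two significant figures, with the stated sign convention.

84 cm

Lens 1: 1/d_i1 = 1/f_1 - 1/d_o1 = 1/12 - 1/44 = 0.06061 cm^-1, so d_i1 = 16.500 cm.
Object distance for lens 2: d_o2 = 30.5 - 16.500 = 14.000 cm.
Lens 2: 1/d_i2 = 1/f_2 - 1/d_o2 = 1/12 - 1/(14.000) = 0.01190 cm^-1, so d_i2 = 84.000 cm.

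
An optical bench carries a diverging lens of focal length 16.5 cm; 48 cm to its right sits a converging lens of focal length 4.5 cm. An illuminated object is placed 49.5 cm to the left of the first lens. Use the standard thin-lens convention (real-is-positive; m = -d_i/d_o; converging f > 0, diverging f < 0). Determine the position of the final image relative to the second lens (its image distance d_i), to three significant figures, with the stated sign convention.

Applying the thin-lens equation to the first lens, 1/(-16.5) = 1/49.5 + 1/d_i1, which gives d_i1 = -12.375 cm.
The intermediate image is virtual, 12.375 cm to the left of lens 1, so d_o2 = L - d_i1 = 48 - (-12.375) = 60.375 cm.
Applying the thin-lens equation again with f_2 = 4.5 cm and d_o2 = 60.375 cm gives d_i2 = 4.862 cm.

4.86 cm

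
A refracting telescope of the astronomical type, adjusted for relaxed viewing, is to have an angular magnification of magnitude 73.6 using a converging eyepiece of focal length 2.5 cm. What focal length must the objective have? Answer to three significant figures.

|M| = f_obj/|f_eye|, so f_obj = |M| x |f_eye| = 73.6 x 2.5 = 184.000 cm.

184 cm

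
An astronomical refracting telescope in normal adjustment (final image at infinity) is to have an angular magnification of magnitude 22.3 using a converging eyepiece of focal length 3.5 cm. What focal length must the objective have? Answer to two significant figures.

78 cm

|M| = f_obj/|f_eye|, so f_obj = |M| x |f_eye| = 22.3 x 3.5 = 78.050 cm.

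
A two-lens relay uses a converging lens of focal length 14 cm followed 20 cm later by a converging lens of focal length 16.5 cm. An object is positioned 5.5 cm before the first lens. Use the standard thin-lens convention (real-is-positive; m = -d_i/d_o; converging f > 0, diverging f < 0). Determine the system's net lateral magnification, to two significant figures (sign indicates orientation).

Applying the thin-lens equation to the first lens, 1/14 = 1/5.5 + 1/d_i1, which gives d_i1 = -9.059 cm.
Its lateral magnification is m_1 = -d_i1/d_o1 = -(-9.059)/5.5 = 1.6471.
With d_i1 < 0 the first image is virtual and lies on the object side; the object distance for lens 2 is d_o2 = 20 - (-9.059) = 29.059 cm.
Applying the thin-lens equation again with f_2 = 16.5 cm and d_o2 = 29.059 cm gives d_i2 = 38.178 cm.
m_2 = -(38.178)/(29.059) = -1.3138.
Total m = m_1 x m_2 = (1.6471)(-1.3138) = -2.1639.

-2.2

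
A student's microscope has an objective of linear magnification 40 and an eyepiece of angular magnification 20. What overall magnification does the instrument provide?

800

The overall magnification of a compound microscope is the product of the objective and eyepiece magnifications:
M = M_obj x M_eye = 40 x 20 = 800.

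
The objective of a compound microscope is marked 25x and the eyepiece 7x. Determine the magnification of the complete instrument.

175

The overall magnification of a compound microscope is the product of the objective and eyepiece magnifications:
M = M_obj x M_eye = 25 x 7 = 175.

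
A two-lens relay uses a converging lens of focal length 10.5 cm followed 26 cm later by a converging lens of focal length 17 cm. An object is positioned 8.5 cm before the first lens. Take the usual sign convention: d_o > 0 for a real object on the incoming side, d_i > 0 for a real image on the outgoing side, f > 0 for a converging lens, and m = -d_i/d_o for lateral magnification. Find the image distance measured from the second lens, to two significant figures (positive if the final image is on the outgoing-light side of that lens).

22 cm

Lens 1: 1/d_i1 = 1/f_1 - 1/d_o1 = 1/10.5 - 1/8.5 = -0.02241 cm^-1, so d_i1 = -44.625 cm.
The intermediate image is virtual, 44.625 cm to the left of lens 1, so d_o2 = L - d_i1 = 26 - (-44.625) = 70.625 cm.
Lens 2: 1/d_i2 = 1/f_2 - 1/d_o2 = 1/17 - 1/(70.625) = 0.04466 cm^-1, so d_i2 = 22.389 cm.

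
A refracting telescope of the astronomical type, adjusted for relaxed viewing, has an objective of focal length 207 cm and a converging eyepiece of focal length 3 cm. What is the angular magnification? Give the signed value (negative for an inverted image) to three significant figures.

-69.0

M = -f_obj/f_eye = -207/(3) = -69.000.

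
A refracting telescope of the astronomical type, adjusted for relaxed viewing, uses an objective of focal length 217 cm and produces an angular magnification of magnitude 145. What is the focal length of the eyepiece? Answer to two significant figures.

|M| = f_obj/f_eye, so f_eye = f_obj/|M| = 217/145.0 = 1.497 cm.

1.5 cm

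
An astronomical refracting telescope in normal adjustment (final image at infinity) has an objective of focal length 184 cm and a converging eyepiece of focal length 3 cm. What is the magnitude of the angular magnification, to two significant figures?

61

|M| = f_obj/|f_eye| = 184/3 = 61.333.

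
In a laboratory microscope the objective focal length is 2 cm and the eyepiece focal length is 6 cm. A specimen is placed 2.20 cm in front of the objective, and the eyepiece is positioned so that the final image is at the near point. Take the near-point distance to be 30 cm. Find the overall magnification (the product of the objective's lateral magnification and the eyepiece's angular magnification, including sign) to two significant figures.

-60

Objective: 1/d_i = 1/f_obj - 1/d_o = 1/2 - 1/2.20 = 0.04545 cm^-1, so d_i = 22.000 cm.
m_obj = -d_i/d_o = -22.000/2.20 = -10.000.
Eyepiece angular magnification (image at near point): M_eye = 1 + D/f_e = 1 + 30/6 = 6.000.
Overall M = m_obj x M_eye = (-10.000)(6.000) = -60.00.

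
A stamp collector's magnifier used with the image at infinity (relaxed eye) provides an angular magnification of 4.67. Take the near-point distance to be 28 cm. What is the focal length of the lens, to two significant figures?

For the image at infinity, M = D/f.
f = D/M = 28/4.67 = 5.996 cm.

6.0 cm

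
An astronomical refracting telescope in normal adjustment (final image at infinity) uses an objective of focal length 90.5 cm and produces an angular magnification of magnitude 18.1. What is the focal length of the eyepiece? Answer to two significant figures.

|M| = f_obj/f_eye, so f_eye = f_obj/|M| = 90.5/18.1 = 5.000 cm.

5.0 cm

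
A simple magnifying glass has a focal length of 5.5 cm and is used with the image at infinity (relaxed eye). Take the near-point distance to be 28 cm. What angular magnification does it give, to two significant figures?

M = D/f = 28/5.5 = 5.091.

5.1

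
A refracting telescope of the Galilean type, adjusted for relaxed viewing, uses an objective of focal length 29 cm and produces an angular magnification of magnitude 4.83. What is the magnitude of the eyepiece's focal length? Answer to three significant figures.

6.00 cm

|M| = f_obj/|f_eye|, so |f_eye| = f_obj/|M| = 29/4.83 = 6.004 cm.
(The eyepiece is diverging, so its signed focal length is -6.004 cm.)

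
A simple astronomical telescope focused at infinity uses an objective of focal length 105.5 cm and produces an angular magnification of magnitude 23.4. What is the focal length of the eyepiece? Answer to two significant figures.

4.5 cm

|M| = f_obj/f_eye, so f_eye = f_obj/|M| = 105.5/23.4 = 4.509 cm.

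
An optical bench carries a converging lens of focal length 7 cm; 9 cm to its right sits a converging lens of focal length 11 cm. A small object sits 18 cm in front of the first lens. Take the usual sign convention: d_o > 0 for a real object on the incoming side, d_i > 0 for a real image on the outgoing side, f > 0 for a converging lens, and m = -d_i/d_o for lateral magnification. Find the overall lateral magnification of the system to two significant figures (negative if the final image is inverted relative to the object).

Applying the thin-lens equation to the first lens, 1/7 = 1/18 + 1/d_i1, which gives d_i1 = 11.455 cm.
Its lateral magnification is m_1 = -d_i1/d_o1 = -(11.455)/18 = -0.6364.
Since 11.455 cm > 9 cm, the first image lies past the second lens and serves as a virtual object: d_o2 = L - d_i1 = -2.455 cm.
Applying the thin-lens equation again with f_2 = 11 cm and d_o2 = -2.455 cm gives d_i2 = 2.007 cm.
m_2 = -(2.007)/(-2.455) = 0.8176.
Overall magnification: m = m_1 m_2 = -0.5203.

-0.52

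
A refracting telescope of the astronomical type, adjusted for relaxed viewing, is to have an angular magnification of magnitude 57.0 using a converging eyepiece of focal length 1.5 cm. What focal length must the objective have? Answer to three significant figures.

|M| = f_obj/|f_eye|, so f_obj = |M| x |f_eye| = 57.0 x 1.5 = 85.500 cm.

85.5 cm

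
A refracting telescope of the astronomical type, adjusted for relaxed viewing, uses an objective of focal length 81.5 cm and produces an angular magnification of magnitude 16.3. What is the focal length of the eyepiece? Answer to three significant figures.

|M| = f_obj/f_eye, so f_eye = f_obj/|M| = 81.5/16.3 = 5.000 cm.

5.00 cm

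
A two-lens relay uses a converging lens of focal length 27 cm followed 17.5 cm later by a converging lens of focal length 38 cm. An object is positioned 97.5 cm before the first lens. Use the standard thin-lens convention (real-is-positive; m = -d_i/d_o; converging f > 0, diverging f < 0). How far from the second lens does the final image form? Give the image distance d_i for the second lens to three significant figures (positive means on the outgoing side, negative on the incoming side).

First lens: d_i1 = 1/(1/27 - 1/97.5) = 37.340 cm.
Since 37.340 cm > 17.5 cm, the first image lies past the second lens and serves as a virtual object: d_o2 = L - d_i1 = -19.840 cm.
Second lens: d_i2 = 1/(1/38 - 1/(-19.840)) = 13.035 cm.

13.0 cm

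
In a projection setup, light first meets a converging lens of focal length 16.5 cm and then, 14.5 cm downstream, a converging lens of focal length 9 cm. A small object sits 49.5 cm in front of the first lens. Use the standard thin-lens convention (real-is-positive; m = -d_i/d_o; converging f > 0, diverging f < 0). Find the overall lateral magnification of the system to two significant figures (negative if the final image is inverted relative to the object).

Lens 1: 1/d_i1 = 1/f_1 - 1/d_o1 = 1/16.5 - 1/49.5 = 0.04040 cm^-1, so d_i1 = 24.750 cm.
m_1 = -(24.750)/49.5 = -0.5000.
Since 24.750 cm > 14.5 cm, the first image lies past the second lens and serves as a virtual object: d_o2 = L - d_i1 = -10.250 cm.
Lens 2: 1/d_i2 = 1/f_2 - 1/d_o2 = 1/9 - 1/(-10.250) = 0.20867 cm^-1, so d_i2 = 4.792 cm.
m_2 = -(4.792)/(-10.250) = 0.4675.
The system's lateral magnification is m_1 m_2 = (-0.5000)(0.4675) = -0.2338.

-0.23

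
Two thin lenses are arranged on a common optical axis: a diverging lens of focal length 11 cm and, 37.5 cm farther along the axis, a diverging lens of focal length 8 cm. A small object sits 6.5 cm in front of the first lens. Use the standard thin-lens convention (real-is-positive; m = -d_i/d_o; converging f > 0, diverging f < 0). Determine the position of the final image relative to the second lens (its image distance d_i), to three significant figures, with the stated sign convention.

First lens: d_i1 = 1/(1/(-11) - 1/6.5) = -4.086 cm.
With d_i1 < 0 the first image is virtual and lies on the object side; the object distance for lens 2 is d_o2 = 37.5 - (-4.086) = 41.586 cm.
Second lens: d_i2 = 1/(1/(-8) - 1/(41.586)) = -6.709 cm.

-6.71 cm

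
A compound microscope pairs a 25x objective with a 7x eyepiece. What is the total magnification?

The overall magnification of a compound microscope is the product of the objective and eyepiece magnifications:
M = M_obj x M_eye = 25 x 7 = 175.

175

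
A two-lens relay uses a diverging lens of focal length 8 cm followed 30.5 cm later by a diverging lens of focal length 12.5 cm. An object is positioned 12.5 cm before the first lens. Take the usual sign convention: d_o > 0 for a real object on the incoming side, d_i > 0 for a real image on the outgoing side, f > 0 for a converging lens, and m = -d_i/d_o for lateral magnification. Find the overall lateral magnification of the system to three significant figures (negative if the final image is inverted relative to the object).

0.102

Lens 1: 1/d_i1 = 1/f_1 - 1/d_o1 = 1/(-8) - 1/12.5 = -0.20500 cm^-1, so d_i1 = -4.878 cm.
m_1 = -(-4.878)/12.5 = 0.3902.
The intermediate image is virtual, 4.878 cm to the left of lens 1, so d_o2 = L - d_i1 = 30.5 - (-4.878) = 35.378 cm.
Lens 2: 1/d_i2 = 1/f_2 - 1/d_o2 = 1/(-12.5) - 1/(35.378) = -0.10827 cm^-1, so d_i2 = -9.237 cm.
m_2 = -(-9.237)/(35.378) = 0.2611.
The system's lateral magnification is m_1 m_2 = (0.3902)(0.2611) = 0.1019.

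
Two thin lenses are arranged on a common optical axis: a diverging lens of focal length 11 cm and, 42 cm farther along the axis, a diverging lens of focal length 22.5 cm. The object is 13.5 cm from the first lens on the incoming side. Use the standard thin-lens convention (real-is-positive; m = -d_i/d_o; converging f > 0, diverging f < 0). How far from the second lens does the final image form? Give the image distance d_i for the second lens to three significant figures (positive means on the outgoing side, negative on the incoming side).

Lens 1: 1/d_i1 = 1/f_1 - 1/d_o1 = 1/(-11) - 1/13.5 = -0.16498 cm^-1, so d_i1 = -6.061 cm.
With d_i1 < 0 the first image is virtual and lies on the object side; the object distance for lens 2 is d_o2 = 42 - (-6.061) = 48.061 cm.
Lens 2: 1/d_i2 = 1/f_2 - 1/d_o2 = 1/(-22.5) - 1/(48.061) = -0.06525 cm^-1, so d_i2 = -15.325 cm.

-15.3 cm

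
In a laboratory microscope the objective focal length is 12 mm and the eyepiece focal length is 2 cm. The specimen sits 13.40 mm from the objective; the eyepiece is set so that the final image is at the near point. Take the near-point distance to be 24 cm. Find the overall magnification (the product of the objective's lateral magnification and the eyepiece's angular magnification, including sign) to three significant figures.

-111

Convert to cm: f_obj = 12 mm = 1.2 cm; d_o = 13.40 mm = 1.34 cm.
Objective: 1/d_i = 1/f_obj - 1/d_o = 1/1.2 - 1/1.34 = 0.08706 cm^-1, so d_i = 11.486 cm.
m_obj = -d_i/d_o = -11.486/1.34 = -8.571.
Eyepiece angular magnification (image at near point): M_eye = 1 + D/f_e = 1 + 24/2 = 13.000.
Overall M = m_obj x M_eye = (-8.571)(13.000) = -111.43.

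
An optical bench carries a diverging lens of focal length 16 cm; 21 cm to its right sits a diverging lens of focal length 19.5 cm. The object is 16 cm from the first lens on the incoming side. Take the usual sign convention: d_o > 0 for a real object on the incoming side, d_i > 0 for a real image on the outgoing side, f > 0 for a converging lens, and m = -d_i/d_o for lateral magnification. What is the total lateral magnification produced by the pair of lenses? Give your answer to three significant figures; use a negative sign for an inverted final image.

First lens: d_i1 = 1/(1/(-16) - 1/16) = -8.000 cm.
m_1 = -(-8.000)/16 = 0.5000.
The intermediate image is virtual, 8.000 cm to the left of lens 1, so d_o2 = L - d_i1 = 21 - (-8.000) = 29.000 cm.
Second lens: d_i2 = 1/(1/(-19.5) - 1/(29.000)) = -11.660 cm.
m_2 = -(-11.660)/(29.000) = 0.4021.
Total m = m_1 x m_2 = (0.5000)(0.4021) = 0.2010.

0.201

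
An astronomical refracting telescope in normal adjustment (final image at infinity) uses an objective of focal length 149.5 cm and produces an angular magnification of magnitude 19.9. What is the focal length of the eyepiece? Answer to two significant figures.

|M| = f_obj/f_eye, so f_eye = f_obj/|M| = 149.5/19.9 = 7.513 cm.

7.5 cm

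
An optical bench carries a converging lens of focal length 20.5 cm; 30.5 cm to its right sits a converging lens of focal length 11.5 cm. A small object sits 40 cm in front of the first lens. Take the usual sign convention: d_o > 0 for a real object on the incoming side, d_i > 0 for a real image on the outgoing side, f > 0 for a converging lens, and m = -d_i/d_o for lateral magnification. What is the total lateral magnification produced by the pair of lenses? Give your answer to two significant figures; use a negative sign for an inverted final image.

Applying the thin-lens equation to the first lens, 1/20.5 = 1/40 + 1/d_i1, which gives d_i1 = 42.051 cm.
Its lateral magnification is m_1 = -d_i1/d_o1 = -(42.051)/40 = -1.0513.
This image would form 42.051 cm past lens 1, i.e. 11.551 cm beyond lens 2, so it is a virtual object for lens 2: d_o2 = 30.5 - 42.051 = -11.551 cm.
Applying the thin-lens equation again with f_2 = 11.5 cm and d_o2 = -11.551 cm gives d_i2 = 5.763 cm.
m_2 = -(5.763)/(-11.551) = 0.4989.
Total m = m_1 x m_2 = (-1.0513)(0.4989) = -0.5245.

-0.52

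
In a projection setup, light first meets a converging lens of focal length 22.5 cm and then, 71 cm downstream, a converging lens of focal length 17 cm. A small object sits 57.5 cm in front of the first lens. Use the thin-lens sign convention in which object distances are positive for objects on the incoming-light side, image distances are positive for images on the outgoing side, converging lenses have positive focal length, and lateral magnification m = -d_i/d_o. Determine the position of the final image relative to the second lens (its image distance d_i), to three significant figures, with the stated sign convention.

34.0 cm

Applying the thin-lens equation to the first lens, 1/22.5 = 1/57.5 + 1/d_i1, which gives d_i1 = 36.964 cm.
Object distance for lens 2: d_o2 = 71 - 36.964 = 34.036 cm.
Applying the thin-lens equation again with f_2 = 17 cm and d_o2 = 34.036 cm gives d_i2 = 33.964 cm.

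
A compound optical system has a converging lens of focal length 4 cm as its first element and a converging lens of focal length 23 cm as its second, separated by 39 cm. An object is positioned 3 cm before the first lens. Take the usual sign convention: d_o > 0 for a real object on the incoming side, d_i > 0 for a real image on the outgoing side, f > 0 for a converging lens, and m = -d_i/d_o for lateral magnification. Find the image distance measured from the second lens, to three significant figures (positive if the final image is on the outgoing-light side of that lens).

41.9 cm

Lens 1: 1/d_i1 = 1/f_1 - 1/d_o1 = 1/4 - 1/3 = -0.08333 cm^-1, so d_i1 = -12.000 cm.
With d_i1 < 0 the first image is virtual and lies on the object side; the object distance for lens 2 is d_o2 = 39 - (-12.000) = 51.000 cm.
Lens 2: 1/d_i2 = 1/f_2 - 1/d_o2 = 1/23 - 1/(51.000) = 0.02387 cm^-1, so d_i2 = 41.893 cm.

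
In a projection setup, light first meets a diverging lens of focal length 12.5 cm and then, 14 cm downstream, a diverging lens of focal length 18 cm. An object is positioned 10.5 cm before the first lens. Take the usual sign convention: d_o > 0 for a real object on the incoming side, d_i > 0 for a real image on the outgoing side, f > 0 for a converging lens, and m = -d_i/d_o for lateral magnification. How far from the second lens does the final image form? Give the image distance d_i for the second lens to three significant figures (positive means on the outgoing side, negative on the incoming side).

First lens: d_i1 = 1/(1/(-12.5) - 1/10.5) = -5.707 cm.
With d_i1 < 0 the first image is virtual and lies on the object side; the object distance for lens 2 is d_o2 = 14 - (-5.707) = 19.707 cm.
Second lens: d_i2 = 1/(1/(-18) - 1/(19.707)) = -9.407 cm.

-9.41 cm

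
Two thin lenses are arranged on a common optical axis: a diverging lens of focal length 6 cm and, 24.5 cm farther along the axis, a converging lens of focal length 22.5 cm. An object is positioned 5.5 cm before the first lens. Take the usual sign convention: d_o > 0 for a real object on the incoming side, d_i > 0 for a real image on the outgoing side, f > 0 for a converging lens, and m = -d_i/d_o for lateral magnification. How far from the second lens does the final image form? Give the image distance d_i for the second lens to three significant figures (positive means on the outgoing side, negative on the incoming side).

126 cm

Lens 1: 1/d_i1 = 1/f_1 - 1/d_o1 = 1/(-6) - 1/5.5 = -0.34848 cm^-1, so d_i1 = -2.870 cm.
The intermediate image is virtual, 2.870 cm to the left of lens 1, so d_o2 = L - d_i1 = 24.5 - (-2.870) = 27.370 cm.
Lens 2: 1/d_i2 = 1/f_2 - 1/d_o2 = 1/22.5 - 1/(27.370) = 0.00791 cm^-1, so d_i2 = 126.462 cm.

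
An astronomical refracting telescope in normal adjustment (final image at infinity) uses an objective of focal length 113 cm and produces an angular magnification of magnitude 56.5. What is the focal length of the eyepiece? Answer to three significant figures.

|M| = f_obj/f_eye, so f_eye = f_obj/|M| = 113/56.5 = 2.000 cm.

2.00 cm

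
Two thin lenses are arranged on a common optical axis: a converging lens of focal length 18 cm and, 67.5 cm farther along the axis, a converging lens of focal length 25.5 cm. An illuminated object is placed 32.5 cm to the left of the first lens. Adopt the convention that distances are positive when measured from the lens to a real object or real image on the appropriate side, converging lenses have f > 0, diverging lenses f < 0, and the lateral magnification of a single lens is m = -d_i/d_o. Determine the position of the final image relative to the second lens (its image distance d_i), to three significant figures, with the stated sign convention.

418 cm

First lens: d_i1 = 1/(1/18 - 1/32.5) = 40.345 cm.
Object distance for lens 2: d_o2 = 67.5 - 40.345 = 27.155 cm.
Second lens: d_i2 = 1/(1/25.5 - 1/(27.155)) = 418.359 cm.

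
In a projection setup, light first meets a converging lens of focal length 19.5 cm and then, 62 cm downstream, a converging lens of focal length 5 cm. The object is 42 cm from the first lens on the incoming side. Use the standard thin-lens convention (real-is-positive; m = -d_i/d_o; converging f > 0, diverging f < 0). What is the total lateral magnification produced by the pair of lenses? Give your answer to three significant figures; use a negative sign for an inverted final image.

First lens: d_i1 = 1/(1/19.5 - 1/42) = 36.400 cm.
m_1 = -(36.400)/42 = -0.8667.
Object distance for lens 2: d_o2 = 62 - 36.400 = 25.600 cm.
Second lens: d_i2 = 1/(1/5 - 1/(25.600)) = 6.214 cm.
m_2 = -(6.214)/(25.600) = -0.2427.
Total m = m_1 x m_2 = (-0.8667)(-0.2427) = 0.2104.

0.210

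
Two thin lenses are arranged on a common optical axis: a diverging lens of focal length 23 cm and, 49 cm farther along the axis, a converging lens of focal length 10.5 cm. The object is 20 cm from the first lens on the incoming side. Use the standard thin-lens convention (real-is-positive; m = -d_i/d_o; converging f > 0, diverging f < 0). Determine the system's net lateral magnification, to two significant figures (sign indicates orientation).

Lens 1: 1/d_i1 = 1/f_1 - 1/d_o1 = 1/(-23) - 1/20 = -0.09348 cm^-1, so d_i1 = -10.698 cm.
m_1 = -(-10.698)/20 = 0.5349.
The intermediate image is virtual, 10.698 cm to the left of lens 1, so d_o2 = L - d_i1 = 49 - (-10.698) = 59.698 cm.
Lens 2: 1/d_i2 = 1/f_2 - 1/d_o2 = 1/10.5 - 1/(59.698) = 0.07849 cm^-1, so d_i2 = 12.741 cm.
m_2 = -(12.741)/(59.698) = -0.2134.
Total m = m_1 x m_2 = (0.5349)(-0.2134) = -0.1142.

-0.11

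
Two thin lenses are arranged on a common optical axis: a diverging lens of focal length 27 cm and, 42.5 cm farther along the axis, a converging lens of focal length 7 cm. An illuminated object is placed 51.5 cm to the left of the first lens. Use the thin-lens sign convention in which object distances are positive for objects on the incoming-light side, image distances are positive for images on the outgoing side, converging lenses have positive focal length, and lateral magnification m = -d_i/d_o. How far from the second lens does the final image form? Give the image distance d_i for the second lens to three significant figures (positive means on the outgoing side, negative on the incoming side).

7.92 cm

Applying the thin-lens equation to the first lens, 1/(-27) = 1/51.5 + 1/d_i1, which gives d_i1 = -17.713 cm.
With d_i1 < 0 the first image is virtual and lies on the object side; the object distance for lens 2 is d_o2 = 42.5 - (-17.713) = 60.213 cm.
Applying the thin-lens equation again with f_2 = 7 cm and d_o2 = 60.213 cm gives d_i2 = 7.921 cm.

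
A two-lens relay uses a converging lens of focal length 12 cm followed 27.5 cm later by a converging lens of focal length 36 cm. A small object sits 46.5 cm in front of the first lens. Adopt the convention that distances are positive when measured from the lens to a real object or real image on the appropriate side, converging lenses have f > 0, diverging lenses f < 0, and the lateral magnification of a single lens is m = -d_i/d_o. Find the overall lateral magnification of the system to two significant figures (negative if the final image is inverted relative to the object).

-0.51

Lens 1: 1/d_i1 = 1/f_1 - 1/d_o1 = 1/12 - 1/46.5 = 0.06183 cm^-1, so d_i1 = 16.174 cm.
m_1 = -(16.174)/46.5 = -0.3478.
The intermediate image is 16.174 cm to the right of lens 1, so d_o2 = L - d_i1 = 27.5 - 16.174 = 11.326 cm.
Lens 2: 1/d_i2 = 1/f_2 - 1/d_o2 = 1/36 - 1/(11.326) = -0.06051 cm^-1, so d_i2 = -16.525 cm.
m_2 = -(-16.525)/(11.326) = 1.4590.
Overall magnification: m = m_1 m_2 = -0.5075.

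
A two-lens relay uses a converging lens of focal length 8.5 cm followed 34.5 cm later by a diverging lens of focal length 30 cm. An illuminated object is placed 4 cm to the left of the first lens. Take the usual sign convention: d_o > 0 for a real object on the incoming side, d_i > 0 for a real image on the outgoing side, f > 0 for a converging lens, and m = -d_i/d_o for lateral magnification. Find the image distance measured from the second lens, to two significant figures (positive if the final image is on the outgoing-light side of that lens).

Lens 1: 1/d_i1 = 1/f_1 - 1/d_o1 = 1/8.5 - 1/4 = -0.13235 cm^-1, so d_i1 = -7.556 cm.
With d_i1 < 0 the first image is virtual and lies on the object side; the object distance for lens 2 is d_o2 = 34.5 - (-7.556) = 42.056 cm.
Lens 2: 1/d_i2 = 1/f_2 - 1/d_o2 = 1/(-30) - 1/(42.056) = -0.05711 cm^-1, so d_i2 = -17.510 cm.

-18 cm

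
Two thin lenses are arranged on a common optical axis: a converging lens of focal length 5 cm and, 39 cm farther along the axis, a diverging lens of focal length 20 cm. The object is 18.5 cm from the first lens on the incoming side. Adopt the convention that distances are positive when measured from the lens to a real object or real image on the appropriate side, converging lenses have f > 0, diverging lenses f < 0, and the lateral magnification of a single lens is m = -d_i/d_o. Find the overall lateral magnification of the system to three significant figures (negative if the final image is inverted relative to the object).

-0.142

Lens 1: 1/d_i1 = 1/f_1 - 1/d_o1 = 1/5 - 1/18.5 = 0.14595 cm^-1, so d_i1 = 6.852 cm.
m_1 = -(6.852)/18.5 = -0.3704.
That image sits 32.148 cm in front of the second lens, so d_o2 = 32.148 cm.
Lens 2: 1/d_i2 = 1/f_2 - 1/d_o2 = 1/(-20) - 1/(32.148) = -0.08111 cm^-1, so d_i2 = -12.330 cm.
m_2 = -(-12.330)/(32.148) = 0.3835.
Overall magnification: m = m_1 m_2 = -0.1420.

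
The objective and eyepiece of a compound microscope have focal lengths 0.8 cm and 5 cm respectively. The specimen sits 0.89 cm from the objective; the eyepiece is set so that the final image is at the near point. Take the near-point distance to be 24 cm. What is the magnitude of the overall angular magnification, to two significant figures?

Objective: 1/d_i = 1/f_obj - 1/d_o = 1/0.8 - 1/0.89 = 0.12640 cm^-1, so d_i = 7.911 cm.
m_obj = -d_i/d_o = -7.911/0.89 = -8.889.
Eyepiece angular magnification (image at near point): M_eye = 1 + D/f_e = 1 + 24/5 = 5.800.
Overall M = m_obj x M_eye = (-8.889)(5.800) = -51.56.
|M| = 51.56.

52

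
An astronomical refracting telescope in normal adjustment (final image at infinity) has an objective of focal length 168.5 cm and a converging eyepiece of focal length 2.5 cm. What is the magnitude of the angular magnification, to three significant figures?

67.4

|M| = f_obj/|f_eye| = 168.5/2.5 = 67.400.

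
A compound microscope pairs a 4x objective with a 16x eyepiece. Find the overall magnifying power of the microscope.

64

The overall magnification of a compound microscope is the product of the objective and eyepiece magnifications:
M = M_obj x M_eye = 4 x 16 = 64.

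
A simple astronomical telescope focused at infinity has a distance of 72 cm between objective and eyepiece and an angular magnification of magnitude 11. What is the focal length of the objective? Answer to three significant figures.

In normal adjustment the tube length equals f_obj + f_eye and |M| = f_obj/f_eye.
So f_obj = 11 f_eye and 11 f_eye + f_eye = 72 cm, giving f_eye = 72/12 = 6.000 cm and f_obj = 66.000 cm.

66.0 cm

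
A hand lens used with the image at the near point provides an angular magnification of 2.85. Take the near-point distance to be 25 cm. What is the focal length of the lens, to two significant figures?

For the image at the near point, M = 1 + D/f.
f = D/(M - 1) = 25/(2.85 - 1) = 13.514 cm.

14 cm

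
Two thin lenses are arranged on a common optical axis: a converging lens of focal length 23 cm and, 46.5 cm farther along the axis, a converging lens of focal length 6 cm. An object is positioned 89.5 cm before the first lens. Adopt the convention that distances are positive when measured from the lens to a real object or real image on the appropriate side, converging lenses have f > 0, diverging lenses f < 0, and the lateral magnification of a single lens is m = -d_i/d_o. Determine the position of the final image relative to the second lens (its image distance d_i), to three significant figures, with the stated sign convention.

9.77 cm

Lens 1: 1/d_i1 = 1/f_1 - 1/d_o1 = 1/23 - 1/89.5 = 0.03231 cm^-1, so d_i1 = 30.955 cm.
The intermediate image is 30.955 cm to the right of lens 1, so d_o2 = L - d_i1 = 46.5 - 30.955 = 15.545 cm.
Lens 2: 1/d_i2 = 1/f_2 - 1/d_o2 = 1/6 - 1/(15.545) = 0.10234 cm^-1, so d_i2 = 9.772 cm.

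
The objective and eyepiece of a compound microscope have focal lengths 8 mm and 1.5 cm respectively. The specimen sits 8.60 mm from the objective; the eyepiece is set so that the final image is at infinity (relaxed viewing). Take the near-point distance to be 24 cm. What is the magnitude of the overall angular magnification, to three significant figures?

Convert to cm: f_obj = 8 mm = 0.8 cm; d_o = 8.60 mm = 0.86 cm.
Objective: 1/d_i = 1/f_obj - 1/d_o = 1/0.8 - 1/0.86 = 0.08721 cm^-1, so d_i = 11.467 cm.
m_obj = -d_i/d_o = -11.467/0.86 = -13.333.
Eyepiece angular magnification (image at infinity): M_eye = D/f_e = 24/1.5 = 16.000.
Overall M = m_obj x M_eye = (-13.333)(16.000) = -213.33.
|M| = 213.33.

213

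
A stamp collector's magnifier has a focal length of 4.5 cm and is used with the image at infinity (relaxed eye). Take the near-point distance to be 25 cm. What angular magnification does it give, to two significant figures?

5.6

M = D/f = 25/4.5 = 5.556.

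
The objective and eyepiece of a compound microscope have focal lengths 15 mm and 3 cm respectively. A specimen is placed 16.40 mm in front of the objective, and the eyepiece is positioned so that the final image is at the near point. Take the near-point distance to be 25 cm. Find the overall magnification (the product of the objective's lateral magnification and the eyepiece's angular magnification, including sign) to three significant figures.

-100

Convert to cm: f_obj = 15 mm = 1.5 cm; d_o = 16.40 mm = 1.64 cm.
Objective: 1/d_i = 1/f_obj - 1/d_o = 1/1.5 - 1/1.64 = 0.05691 cm^-1, so d_i = 17.571 cm.
m_obj = -d_i/d_o = -17.571/1.64 = -10.714.
Eyepiece angular magnification (image at near point): M_eye = 1 + D/f_e = 1 + 25/3 = 9.333.
Overall M = m_obj x M_eye = (-10.714)(9.333) = -100.00.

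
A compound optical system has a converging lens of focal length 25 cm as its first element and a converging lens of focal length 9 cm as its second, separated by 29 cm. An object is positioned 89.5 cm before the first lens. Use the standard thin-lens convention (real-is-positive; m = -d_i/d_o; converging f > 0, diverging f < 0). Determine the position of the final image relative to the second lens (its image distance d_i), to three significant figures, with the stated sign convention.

Lens 1: 1/d_i1 = 1/f_1 - 1/d_o1 = 1/25 - 1/89.5 = 0.02883 cm^-1, so d_i1 = 34.690 cm.
Since 34.690 cm > 29 cm, the first image lies past the second lens and serves as a virtual object: d_o2 = L - d_i1 = -5.690 cm.
Lens 2: 1/d_i2 = 1/f_2 - 1/d_o2 = 1/9 - 1/(-5.690) = 0.28686 cm^-1, so d_i2 = 3.486 cm.

3.49 cm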